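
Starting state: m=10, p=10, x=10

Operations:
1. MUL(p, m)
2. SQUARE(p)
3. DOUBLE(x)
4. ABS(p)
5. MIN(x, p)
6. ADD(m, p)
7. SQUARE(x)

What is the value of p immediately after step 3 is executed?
p = 10000

Tracing p through execution:
Initial: p = 10
After step 1 (MUL(p, m)): p = 100
After step 2 (SQUARE(p)): p = 10000
After step 3 (DOUBLE(x)): p = 10000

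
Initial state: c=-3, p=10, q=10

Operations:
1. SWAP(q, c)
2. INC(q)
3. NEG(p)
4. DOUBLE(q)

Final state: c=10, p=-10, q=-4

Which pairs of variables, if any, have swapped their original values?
None

Comparing initial and final values:
q: 10 → -4
p: 10 → -10
c: -3 → 10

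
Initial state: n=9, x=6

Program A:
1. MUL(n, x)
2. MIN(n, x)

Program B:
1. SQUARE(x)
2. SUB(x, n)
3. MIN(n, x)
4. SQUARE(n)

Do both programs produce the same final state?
No

Program A final state: n=6, x=6
Program B final state: n=81, x=27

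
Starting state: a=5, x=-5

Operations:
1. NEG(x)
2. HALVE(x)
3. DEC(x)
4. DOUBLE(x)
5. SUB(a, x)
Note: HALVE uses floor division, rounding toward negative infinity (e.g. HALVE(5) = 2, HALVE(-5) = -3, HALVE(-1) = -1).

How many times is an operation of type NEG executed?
1

Counting NEG operations:
Step 1: NEG(x) ← NEG
Total: 1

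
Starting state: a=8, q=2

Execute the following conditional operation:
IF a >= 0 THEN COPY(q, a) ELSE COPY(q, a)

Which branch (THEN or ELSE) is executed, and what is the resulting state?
Branch: THEN, Final state: a=8, q=8

Evaluating condition: a >= 0
a = 8
Condition is True, so THEN branch executes
After COPY(q, a): a=8, q=8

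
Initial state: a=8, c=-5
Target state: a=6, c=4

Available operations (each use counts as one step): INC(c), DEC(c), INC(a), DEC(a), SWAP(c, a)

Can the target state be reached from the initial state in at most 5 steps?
No

The target state cannot be reached within 5 steps.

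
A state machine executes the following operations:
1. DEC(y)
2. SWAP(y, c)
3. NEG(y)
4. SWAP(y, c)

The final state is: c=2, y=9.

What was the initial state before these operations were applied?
c=-2, y=10

Working backwards:
Final state: c=2, y=9
Before step 4 (SWAP(y, c)): c=9, y=2
Before step 3 (NEG(y)): c=9, y=-2
Before step 2 (SWAP(y, c)): c=-2, y=9
Before step 1 (DEC(y)): c=-2, y=10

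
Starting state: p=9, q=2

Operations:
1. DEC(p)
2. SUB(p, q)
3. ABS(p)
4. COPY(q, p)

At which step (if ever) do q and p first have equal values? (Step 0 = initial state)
Step 4

q and p first become equal after step 4.

Comparing values at each step:
Initial: q=2, p=9
After step 1: q=2, p=8
After step 2: q=2, p=6
After step 3: q=2, p=6
After step 4: q=6, p=6 ← equal!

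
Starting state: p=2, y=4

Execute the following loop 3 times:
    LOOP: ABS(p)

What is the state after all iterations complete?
p=2, y=4

Iteration trace:
Start: p=2, y=4
After iteration 1: p=2, y=4
After iteration 2: p=2, y=4
After iteration 3: p=2, y=4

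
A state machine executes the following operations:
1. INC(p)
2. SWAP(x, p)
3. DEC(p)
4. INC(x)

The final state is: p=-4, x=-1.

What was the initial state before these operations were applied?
p=-3, x=-3

Working backwards:
Final state: p=-4, x=-1
Before step 4 (INC(x)): p=-4, x=-2
Before step 3 (DEC(p)): p=-3, x=-2
Before step 2 (SWAP(x, p)): p=-2, x=-3
Before step 1 (INC(p)): p=-3, x=-3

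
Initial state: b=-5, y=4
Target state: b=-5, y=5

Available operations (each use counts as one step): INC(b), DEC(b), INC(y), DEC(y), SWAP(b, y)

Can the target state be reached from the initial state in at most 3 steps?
Yes

Path (1 step): INC(y)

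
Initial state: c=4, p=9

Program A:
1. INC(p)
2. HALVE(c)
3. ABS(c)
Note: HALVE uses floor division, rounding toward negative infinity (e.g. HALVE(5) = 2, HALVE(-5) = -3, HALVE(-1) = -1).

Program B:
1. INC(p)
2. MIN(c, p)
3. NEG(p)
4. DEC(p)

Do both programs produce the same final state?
No

Program A final state: c=2, p=10
Program B final state: c=4, p=-11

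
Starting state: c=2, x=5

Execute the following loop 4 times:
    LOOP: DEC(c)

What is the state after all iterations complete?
c=-2, x=5

Iteration trace:
Start: c=2, x=5
After iteration 1: c=1, x=5
After iteration 2: c=0, x=5
After iteration 3: c=-1, x=5
After iteration 4: c=-2, x=5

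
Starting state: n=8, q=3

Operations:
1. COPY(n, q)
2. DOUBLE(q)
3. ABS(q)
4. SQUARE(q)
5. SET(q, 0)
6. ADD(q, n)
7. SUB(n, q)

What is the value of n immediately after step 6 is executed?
n = 3

Tracing n through execution:
Initial: n = 8
After step 1 (COPY(n, q)): n = 3
After step 2 (DOUBLE(q)): n = 3
After step 3 (ABS(q)): n = 3
After step 4 (SQUARE(q)): n = 3
After step 5 (SET(q, 0)): n = 3
After step 6 (ADD(q, n)): n = 3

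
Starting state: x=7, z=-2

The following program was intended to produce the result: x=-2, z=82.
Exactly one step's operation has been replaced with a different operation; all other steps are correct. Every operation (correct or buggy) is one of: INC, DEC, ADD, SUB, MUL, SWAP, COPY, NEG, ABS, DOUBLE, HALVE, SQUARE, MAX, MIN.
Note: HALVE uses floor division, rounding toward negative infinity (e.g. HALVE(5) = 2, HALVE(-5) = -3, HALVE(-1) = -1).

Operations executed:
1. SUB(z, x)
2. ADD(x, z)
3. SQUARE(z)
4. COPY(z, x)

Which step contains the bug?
Step 4

Trace with buggy code:
Initial: x=7, z=-2
After step 1: x=7, z=-9
After step 2: x=-2, z=-9
After step 3: x=-2, z=81
After step 4: x=-2, z=-2
Actual final x=-2, z=-2 ≠ expected x=-2, z=82.
Step 4 is the only position where a single-operation replacement can produce the expected result.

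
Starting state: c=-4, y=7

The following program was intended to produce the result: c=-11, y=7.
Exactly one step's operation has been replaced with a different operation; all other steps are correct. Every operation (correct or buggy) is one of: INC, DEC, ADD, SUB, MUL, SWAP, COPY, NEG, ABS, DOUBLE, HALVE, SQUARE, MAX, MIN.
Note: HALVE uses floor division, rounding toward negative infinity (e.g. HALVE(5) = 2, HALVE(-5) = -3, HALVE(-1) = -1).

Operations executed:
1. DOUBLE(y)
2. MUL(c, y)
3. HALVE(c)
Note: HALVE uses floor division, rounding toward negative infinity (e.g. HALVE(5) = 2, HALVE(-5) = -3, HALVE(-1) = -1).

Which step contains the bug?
Step 1

Trace with buggy code:
Initial: c=-4, y=7
After step 1: c=-4, y=14
After step 2: c=-56, y=14
After step 3: c=-28, y=14
Actual final c=-28, y=14 ≠ expected c=-11, y=7.
Step 1 is the only position where a single-operation replacement can produce the expected result.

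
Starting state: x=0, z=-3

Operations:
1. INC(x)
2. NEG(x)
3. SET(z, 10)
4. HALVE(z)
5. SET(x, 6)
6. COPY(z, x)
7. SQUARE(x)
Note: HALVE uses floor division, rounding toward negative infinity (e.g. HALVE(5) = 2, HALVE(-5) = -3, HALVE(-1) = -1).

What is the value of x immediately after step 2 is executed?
x = -1

Tracing x through execution:
Initial: x = 0
After step 1 (INC(x)): x = 1
After step 2 (NEG(x)): x = -1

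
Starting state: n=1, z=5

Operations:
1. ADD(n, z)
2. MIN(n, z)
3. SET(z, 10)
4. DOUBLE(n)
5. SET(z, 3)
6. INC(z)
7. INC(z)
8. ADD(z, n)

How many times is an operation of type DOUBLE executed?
1

Counting DOUBLE operations:
Step 4: DOUBLE(n) ← DOUBLE
Total: 1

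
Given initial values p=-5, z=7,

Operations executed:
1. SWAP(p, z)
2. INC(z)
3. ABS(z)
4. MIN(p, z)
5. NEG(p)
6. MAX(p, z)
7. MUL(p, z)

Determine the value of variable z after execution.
z = 4

Tracing execution:
Step 1: SWAP(p, z) → z = -5
Step 2: INC(z) → z = -4
Step 3: ABS(z) → z = 4
Step 4: MIN(p, z) → z = 4
Step 5: NEG(p) → z = 4
Step 6: MAX(p, z) → z = 4
Step 7: MUL(p, z) → z = 4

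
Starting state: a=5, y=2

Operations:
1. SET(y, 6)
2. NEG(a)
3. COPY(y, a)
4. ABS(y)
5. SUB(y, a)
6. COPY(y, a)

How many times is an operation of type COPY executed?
2

Counting COPY operations:
Step 3: COPY(y, a) ← COPY
Step 6: COPY(y, a) ← COPY
Total: 2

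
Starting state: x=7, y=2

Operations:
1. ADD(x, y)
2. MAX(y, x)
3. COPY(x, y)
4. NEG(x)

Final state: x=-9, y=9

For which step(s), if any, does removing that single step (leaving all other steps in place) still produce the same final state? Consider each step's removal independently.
Step(s) 3

Testing removal of each single step:
Without step 1: final = x=-7, y=7 (different)
Without step 2: final = x=-2, y=2 (different)
Without step 3: final = x=-9, y=9 (same)
Without step 4: final = x=9, y=9 (different)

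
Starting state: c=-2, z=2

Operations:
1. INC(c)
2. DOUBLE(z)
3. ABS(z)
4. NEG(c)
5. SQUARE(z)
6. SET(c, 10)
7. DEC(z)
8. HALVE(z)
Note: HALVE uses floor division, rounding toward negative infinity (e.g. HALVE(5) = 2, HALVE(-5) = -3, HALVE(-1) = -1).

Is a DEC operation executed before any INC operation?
No

First DEC: step 7
First INC: step 1
Since 7 > 1, INC comes first.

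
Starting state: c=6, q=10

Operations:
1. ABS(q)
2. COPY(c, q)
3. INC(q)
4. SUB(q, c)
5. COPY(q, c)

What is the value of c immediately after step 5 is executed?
c = 10

Tracing c through execution:
Initial: c = 6
After step 1 (ABS(q)): c = 6
After step 2 (COPY(c, q)): c = 10
After step 3 (INC(q)): c = 10
After step 4 (SUB(q, c)): c = 10
After step 5 (COPY(q, c)): c = 10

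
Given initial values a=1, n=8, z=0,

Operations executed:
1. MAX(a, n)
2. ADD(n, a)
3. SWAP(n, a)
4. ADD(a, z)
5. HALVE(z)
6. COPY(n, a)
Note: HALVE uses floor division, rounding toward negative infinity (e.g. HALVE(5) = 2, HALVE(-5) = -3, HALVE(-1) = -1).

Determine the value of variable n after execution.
n = 16

Tracing execution:
Step 1: MAX(a, n) → n = 8
Step 2: ADD(n, a) → n = 16
Step 3: SWAP(n, a) → n = 8
Step 4: ADD(a, z) → n = 8
Step 5: HALVE(z) → n = 8
Step 6: COPY(n, a) → n = 16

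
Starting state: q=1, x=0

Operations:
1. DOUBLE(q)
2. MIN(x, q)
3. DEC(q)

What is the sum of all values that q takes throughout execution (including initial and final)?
6

Values of q at each step:
Initial: q = 1
After step 1: q = 2
After step 2: q = 2
After step 3: q = 1
Sum = 1 + 2 + 2 + 1 = 6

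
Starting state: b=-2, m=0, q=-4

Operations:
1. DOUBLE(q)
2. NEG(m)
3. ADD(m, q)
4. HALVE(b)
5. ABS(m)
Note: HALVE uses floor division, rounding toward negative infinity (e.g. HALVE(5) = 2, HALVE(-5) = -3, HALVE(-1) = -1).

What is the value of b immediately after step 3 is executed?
b = -2

Tracing b through execution:
Initial: b = -2
After step 1 (DOUBLE(q)): b = -2
After step 2 (NEG(m)): b = -2
After step 3 (ADD(m, q)): b = -2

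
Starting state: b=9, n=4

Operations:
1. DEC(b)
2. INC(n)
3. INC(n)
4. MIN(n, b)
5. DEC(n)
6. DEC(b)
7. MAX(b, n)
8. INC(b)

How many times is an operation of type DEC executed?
3

Counting DEC operations:
Step 1: DEC(b) ← DEC
Step 5: DEC(n) ← DEC
Step 6: DEC(b) ← DEC
Total: 3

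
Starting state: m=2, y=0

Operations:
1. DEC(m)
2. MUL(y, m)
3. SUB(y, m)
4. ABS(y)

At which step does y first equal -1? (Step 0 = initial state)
Step 3

Tracing y:
Initial: y = 0
After step 1: y = 0
After step 2: y = 0
After step 3: y = -1 ← first occurrence
After step 4: y = 1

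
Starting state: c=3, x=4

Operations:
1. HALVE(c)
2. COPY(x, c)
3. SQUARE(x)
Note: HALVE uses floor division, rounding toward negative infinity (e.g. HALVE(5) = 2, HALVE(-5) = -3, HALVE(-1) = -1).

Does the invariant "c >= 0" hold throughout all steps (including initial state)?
Yes

The invariant holds at every step.

State at each step:
Initial: c=3, x=4
After step 1: c=1, x=4
After step 2: c=1, x=1
After step 3: c=1, x=1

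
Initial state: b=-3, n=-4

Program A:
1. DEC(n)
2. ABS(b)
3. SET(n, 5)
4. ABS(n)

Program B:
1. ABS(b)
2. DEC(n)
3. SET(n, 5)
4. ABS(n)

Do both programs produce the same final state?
Yes

Program A final state: b=3, n=5
Program B final state: b=3, n=5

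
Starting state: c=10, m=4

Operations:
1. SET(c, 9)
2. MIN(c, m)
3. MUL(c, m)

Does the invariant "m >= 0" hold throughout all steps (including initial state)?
Yes

The invariant holds at every step.

State at each step:
Initial: c=10, m=4
After step 1: c=9, m=4
After step 2: c=4, m=4
After step 3: c=16, m=4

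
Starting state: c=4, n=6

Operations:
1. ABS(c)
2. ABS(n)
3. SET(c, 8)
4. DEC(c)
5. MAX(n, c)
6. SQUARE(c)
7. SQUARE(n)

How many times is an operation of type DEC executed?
1

Counting DEC operations:
Step 4: DEC(c) ← DEC
Total: 1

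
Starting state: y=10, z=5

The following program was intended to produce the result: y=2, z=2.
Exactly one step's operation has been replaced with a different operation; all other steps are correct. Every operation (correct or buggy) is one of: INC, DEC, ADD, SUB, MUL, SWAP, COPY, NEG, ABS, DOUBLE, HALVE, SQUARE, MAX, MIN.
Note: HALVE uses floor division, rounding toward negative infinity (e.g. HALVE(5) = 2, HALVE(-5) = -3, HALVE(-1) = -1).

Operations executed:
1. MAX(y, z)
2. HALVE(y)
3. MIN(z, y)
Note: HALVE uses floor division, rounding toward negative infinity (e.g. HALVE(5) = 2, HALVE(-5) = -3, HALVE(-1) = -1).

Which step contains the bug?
Step 1

Trace with buggy code:
Initial: y=10, z=5
After step 1: y=10, z=5
After step 2: y=5, z=5
After step 3: y=5, z=5
Actual final y=5, z=5 ≠ expected y=2, z=2.
Step 1 is the only position where a single-operation replacement can produce the expected result.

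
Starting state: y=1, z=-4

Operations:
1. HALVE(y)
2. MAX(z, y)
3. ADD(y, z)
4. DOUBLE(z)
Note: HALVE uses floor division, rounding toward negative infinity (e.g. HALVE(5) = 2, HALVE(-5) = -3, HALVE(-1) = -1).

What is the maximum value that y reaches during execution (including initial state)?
1

Values of y at each step:
Initial: y = 1 ← maximum
After step 1: y = 0
After step 2: y = 0
After step 3: y = 0
After step 4: y = 0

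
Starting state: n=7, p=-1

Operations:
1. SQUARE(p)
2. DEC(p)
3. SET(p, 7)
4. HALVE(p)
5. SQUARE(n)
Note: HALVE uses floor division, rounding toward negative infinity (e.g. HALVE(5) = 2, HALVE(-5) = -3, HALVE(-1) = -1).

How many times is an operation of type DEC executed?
1

Counting DEC operations:
Step 2: DEC(p) ← DEC
Total: 1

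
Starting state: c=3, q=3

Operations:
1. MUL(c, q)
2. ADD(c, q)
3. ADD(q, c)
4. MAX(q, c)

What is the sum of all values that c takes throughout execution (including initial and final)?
48

Values of c at each step:
Initial: c = 3
After step 1: c = 9
After step 2: c = 12
After step 3: c = 12
After step 4: c = 12
Sum = 3 + 9 + 12 + 12 + 12 = 48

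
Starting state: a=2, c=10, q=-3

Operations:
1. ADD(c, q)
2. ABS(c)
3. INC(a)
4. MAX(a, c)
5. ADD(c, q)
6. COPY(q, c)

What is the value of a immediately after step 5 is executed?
a = 7

Tracing a through execution:
Initial: a = 2
After step 1 (ADD(c, q)): a = 2
After step 2 (ABS(c)): a = 2
After step 3 (INC(a)): a = 3
After step 4 (MAX(a, c)): a = 7
After step 5 (ADD(c, q)): a = 7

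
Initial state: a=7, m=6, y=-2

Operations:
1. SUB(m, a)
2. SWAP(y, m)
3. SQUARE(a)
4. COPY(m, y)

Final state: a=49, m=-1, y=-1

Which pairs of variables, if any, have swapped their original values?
None

Comparing initial and final values:
y: -2 → -1
a: 7 → 49
m: 6 → -1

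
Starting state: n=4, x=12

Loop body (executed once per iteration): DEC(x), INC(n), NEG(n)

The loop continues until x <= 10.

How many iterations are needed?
2

Tracing iterations:
Initial: n=4, x=12
After iteration 1: n=-5, x=11
After iteration 2: n=4, x=10
x <= 10 now holds, so the loop exits after 2 iterations.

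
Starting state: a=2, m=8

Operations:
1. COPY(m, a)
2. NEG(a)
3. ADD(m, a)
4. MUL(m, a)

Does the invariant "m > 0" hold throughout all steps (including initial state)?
No, violated after step 3

The invariant is violated after step 3.

State at each step:
Initial: a=2, m=8
After step 1: a=2, m=2
After step 2: a=-2, m=2
After step 3: a=-2, m=0
After step 4: a=-2, m=0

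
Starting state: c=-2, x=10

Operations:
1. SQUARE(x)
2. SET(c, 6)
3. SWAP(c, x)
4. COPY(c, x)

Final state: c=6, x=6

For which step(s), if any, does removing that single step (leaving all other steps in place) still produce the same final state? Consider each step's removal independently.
Step(s) 1

Testing removal of each single step:
Without step 1: final = c=6, x=6 (same)
Without step 2: final = c=-2, x=-2 (different)
Without step 3: final = c=100, x=100 (different)
Without step 4: final = c=100, x=6 (different)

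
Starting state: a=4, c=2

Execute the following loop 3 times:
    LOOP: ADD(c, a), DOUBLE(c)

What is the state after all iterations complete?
a=4, c=72

Iteration trace:
Start: a=4, c=2
After iteration 1: a=4, c=12
After iteration 2: a=4, c=32
After iteration 3: a=4, c=72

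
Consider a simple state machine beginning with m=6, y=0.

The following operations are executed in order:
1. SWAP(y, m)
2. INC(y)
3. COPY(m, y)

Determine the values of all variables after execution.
{m: 7, y: 7}

Step-by-step execution:
Initial: m=6, y=0
After step 1 (SWAP(y, m)): m=0, y=6
After step 2 (INC(y)): m=0, y=7
After step 3 (COPY(m, y)): m=7, y=7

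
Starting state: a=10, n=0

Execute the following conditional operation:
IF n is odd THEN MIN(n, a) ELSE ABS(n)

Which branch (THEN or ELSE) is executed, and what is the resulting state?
Branch: ELSE, Final state: a=10, n=0

Evaluating condition: n is odd
Condition is False, so ELSE branch executes
After ABS(n): a=10, n=0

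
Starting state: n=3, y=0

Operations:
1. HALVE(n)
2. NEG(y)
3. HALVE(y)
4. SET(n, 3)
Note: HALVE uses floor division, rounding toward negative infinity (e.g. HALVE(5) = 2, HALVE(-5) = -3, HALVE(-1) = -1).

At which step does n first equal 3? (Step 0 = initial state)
Step 0

Tracing n:
Initial: n = 3 ← first occurrence
After step 1: n = 1
After step 2: n = 1
After step 3: n = 1
After step 4: n = 3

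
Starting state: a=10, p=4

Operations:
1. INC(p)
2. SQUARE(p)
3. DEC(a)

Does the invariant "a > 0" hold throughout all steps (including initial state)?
Yes

The invariant holds at every step.

State at each step:
Initial: a=10, p=4
After step 1: a=10, p=5
After step 2: a=10, p=25
After step 3: a=9, p=25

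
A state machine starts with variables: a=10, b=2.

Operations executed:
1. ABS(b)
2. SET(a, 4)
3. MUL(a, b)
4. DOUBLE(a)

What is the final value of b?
b = 2

Tracing execution:
Step 1: ABS(b) → b = 2
Step 2: SET(a, 4) → b = 2
Step 3: MUL(a, b) → b = 2
Step 4: DOUBLE(a) → b = 2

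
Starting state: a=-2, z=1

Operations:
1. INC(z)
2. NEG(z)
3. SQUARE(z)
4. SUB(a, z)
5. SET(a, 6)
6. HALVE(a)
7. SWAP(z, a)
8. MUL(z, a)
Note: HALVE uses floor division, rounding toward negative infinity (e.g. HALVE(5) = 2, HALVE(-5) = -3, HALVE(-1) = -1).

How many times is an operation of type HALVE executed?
1

Counting HALVE operations:
Step 6: HALVE(a) ← HALVE
Total: 1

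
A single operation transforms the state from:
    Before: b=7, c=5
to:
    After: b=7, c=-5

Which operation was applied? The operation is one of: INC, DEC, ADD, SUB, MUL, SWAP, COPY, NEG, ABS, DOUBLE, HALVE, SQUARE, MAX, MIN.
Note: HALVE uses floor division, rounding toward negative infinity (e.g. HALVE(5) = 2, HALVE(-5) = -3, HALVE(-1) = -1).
NEG(c)

Analyzing the change:
Before: b=7, c=5
After: b=7, c=-5
Variable c changed from 5 to -5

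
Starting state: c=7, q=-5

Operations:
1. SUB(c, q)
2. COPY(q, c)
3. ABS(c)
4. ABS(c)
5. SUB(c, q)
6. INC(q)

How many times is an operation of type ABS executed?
2

Counting ABS operations:
Step 3: ABS(c) ← ABS
Step 4: ABS(c) ← ABS
Total: 2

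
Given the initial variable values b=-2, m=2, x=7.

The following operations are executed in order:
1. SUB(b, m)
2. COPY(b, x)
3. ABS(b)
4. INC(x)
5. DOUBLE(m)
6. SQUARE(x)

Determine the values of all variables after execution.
{b: 7, m: 4, x: 64}

Step-by-step execution:
Initial: b=-2, m=2, x=7
After step 1 (SUB(b, m)): b=-4, m=2, x=7
After step 2 (COPY(b, x)): b=7, m=2, x=7
After step 3 (ABS(b)): b=7, m=2, x=7
After step 4 (INC(x)): b=7, m=2, x=8
After step 5 (DOUBLE(m)): b=7, m=4, x=8
After step 6 (SQUARE(x)): b=7, m=4, x=64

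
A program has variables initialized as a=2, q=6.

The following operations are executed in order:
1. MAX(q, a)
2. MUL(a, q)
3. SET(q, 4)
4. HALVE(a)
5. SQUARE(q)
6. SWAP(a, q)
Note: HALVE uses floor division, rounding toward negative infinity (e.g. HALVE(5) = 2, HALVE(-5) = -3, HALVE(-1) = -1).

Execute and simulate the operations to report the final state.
{a: 16, q: 6}

Step-by-step execution:
Initial: a=2, q=6
After step 1 (MAX(q, a)): a=2, q=6
After step 2 (MUL(a, q)): a=12, q=6
After step 3 (SET(q, 4)): a=12, q=4
After step 4 (HALVE(a)): a=6, q=4
After step 5 (SQUARE(q)): a=6, q=16
After step 6 (SWAP(a, q)): a=16, q=6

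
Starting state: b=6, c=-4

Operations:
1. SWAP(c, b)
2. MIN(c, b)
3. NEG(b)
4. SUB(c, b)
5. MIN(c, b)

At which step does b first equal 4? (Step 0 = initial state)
Step 3

Tracing b:
Initial: b = 6
After step 1: b = -4
After step 2: b = -4
After step 3: b = 4 ← first occurrence
After step 4: b = 4
After step 5: b = 4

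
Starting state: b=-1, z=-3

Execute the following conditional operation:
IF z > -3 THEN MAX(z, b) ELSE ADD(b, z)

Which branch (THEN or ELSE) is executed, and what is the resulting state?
Branch: ELSE, Final state: b=-4, z=-3

Evaluating condition: z > -3
z = -3
Condition is False, so ELSE branch executes
After ADD(b, z): b=-4, z=-3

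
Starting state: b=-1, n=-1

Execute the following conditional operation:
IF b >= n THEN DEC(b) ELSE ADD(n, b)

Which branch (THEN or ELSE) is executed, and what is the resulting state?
Branch: THEN, Final state: b=-2, n=-1

Evaluating condition: b >= n
b = -1, n = -1
Condition is True, so THEN branch executes
After DEC(b): b=-2, n=-1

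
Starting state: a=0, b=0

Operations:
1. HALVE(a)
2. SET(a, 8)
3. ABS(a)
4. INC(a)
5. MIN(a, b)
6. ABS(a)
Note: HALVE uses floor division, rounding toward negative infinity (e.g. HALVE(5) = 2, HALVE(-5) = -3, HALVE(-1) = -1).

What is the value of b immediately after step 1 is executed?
b = 0

Tracing b through execution:
Initial: b = 0
After step 1 (HALVE(a)): b = 0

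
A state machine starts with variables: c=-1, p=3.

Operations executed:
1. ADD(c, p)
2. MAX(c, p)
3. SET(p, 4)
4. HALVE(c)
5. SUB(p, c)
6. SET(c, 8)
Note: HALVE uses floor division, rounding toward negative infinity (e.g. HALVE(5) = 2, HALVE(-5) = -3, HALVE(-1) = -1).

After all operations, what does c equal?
c = 8

Tracing execution:
Step 1: ADD(c, p) → c = 2
Step 2: MAX(c, p) → c = 3
Step 3: SET(p, 4) → c = 3
Step 4: HALVE(c) → c = 1
Step 5: SUB(p, c) → c = 1
Step 6: SET(c, 8) → c = 8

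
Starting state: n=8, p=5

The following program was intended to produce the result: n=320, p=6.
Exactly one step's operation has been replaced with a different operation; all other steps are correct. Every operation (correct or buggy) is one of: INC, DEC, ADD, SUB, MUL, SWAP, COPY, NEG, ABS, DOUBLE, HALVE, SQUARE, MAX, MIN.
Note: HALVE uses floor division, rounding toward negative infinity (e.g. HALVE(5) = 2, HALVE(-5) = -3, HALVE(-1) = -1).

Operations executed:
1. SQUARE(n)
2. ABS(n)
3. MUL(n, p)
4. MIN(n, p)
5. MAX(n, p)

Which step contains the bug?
Step 4

Trace with buggy code:
Initial: n=8, p=5
After step 1: n=64, p=5
After step 2: n=64, p=5
After step 3: n=320, p=5
After step 4: n=5, p=5
After step 5: n=5, p=5
Actual final n=5, p=5 ≠ expected n=320, p=6.
Step 4 is the only position where a single-operation replacement can produce the expected result.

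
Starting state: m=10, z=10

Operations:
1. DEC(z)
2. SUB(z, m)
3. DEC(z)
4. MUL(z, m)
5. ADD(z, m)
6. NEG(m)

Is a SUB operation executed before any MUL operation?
Yes

First SUB: step 2
First MUL: step 4
Since 2 < 4, SUB comes first.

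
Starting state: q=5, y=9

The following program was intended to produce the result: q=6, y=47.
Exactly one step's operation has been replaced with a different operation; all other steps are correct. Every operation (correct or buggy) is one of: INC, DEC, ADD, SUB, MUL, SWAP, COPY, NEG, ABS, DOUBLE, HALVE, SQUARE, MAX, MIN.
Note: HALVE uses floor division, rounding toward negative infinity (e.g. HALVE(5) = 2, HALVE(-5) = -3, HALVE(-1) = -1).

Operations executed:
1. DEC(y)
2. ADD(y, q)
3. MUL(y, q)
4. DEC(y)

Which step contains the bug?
Step 2

Trace with buggy code:
Initial: q=5, y=9
After step 1: q=5, y=8
After step 2: q=5, y=13
After step 3: q=5, y=65
After step 4: q=5, y=64
Actual final q=5, y=64 ≠ expected q=6, y=47.
Step 2 is the only position where a single-operation replacement can produce the expected result.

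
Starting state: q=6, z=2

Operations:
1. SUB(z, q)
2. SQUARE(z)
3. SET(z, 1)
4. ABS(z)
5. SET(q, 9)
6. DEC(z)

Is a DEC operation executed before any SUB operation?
No

First DEC: step 6
First SUB: step 1
Since 6 > 1, SUB comes first.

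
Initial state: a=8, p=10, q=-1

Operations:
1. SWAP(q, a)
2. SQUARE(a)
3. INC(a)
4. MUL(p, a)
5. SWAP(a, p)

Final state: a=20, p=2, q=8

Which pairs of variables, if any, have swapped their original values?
None

Comparing initial and final values:
q: -1 → 8
p: 10 → 2
a: 8 → 20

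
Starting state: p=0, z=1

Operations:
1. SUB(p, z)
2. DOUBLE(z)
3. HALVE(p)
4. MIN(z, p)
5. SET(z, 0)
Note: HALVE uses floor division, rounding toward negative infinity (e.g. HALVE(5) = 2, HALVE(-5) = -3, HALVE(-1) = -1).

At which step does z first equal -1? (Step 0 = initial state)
Step 4

Tracing z:
Initial: z = 1
After step 1: z = 1
After step 2: z = 2
After step 3: z = 2
After step 4: z = -1 ← first occurrence
After step 5: z = 0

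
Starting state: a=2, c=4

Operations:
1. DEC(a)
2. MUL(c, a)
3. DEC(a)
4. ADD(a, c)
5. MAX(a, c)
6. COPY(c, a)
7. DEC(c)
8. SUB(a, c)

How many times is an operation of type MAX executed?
1

Counting MAX operations:
Step 5: MAX(a, c) ← MAX
Total: 1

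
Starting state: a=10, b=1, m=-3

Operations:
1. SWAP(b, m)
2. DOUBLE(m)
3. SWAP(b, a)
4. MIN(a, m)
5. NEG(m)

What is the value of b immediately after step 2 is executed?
b = -3

Tracing b through execution:
Initial: b = 1
After step 1 (SWAP(b, m)): b = -3
After step 2 (DOUBLE(m)): b = -3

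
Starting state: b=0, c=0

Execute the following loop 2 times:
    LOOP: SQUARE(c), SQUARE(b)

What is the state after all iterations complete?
b=0, c=0

Iteration trace:
Start: b=0, c=0
After iteration 1: b=0, c=0
After iteration 2: b=0, c=0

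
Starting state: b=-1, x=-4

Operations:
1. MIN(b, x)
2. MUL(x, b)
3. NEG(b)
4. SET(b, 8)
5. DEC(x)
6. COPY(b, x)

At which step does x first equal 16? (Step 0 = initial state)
Step 2

Tracing x:
Initial: x = -4
After step 1: x = -4
After step 2: x = 16 ← first occurrence
After step 3: x = 16
After step 4: x = 16
After step 5: x = 15
After step 6: x = 15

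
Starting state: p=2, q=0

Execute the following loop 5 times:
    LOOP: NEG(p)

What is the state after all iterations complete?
p=-2, q=0

Iteration trace:
Start: p=2, q=0
After iteration 1: p=-2, q=0
After iteration 2: p=2, q=0
After iteration 3: p=-2, q=0
After iteration 4: p=2, q=0
After iteration 5: p=-2, q=0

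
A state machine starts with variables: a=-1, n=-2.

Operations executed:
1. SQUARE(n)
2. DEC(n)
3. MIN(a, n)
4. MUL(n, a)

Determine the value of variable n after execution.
n = -3

Tracing execution:
Step 1: SQUARE(n) → n = 4
Step 2: DEC(n) → n = 3
Step 3: MIN(a, n) → n = 3
Step 4: MUL(n, a) → n = -3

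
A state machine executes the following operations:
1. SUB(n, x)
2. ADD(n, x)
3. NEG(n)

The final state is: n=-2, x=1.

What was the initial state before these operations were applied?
n=2, x=1

Working backwards:
Final state: n=-2, x=1
Before step 3 (NEG(n)): n=2, x=1
Before step 2 (ADD(n, x)): n=1, x=1
Before step 1 (SUB(n, x)): n=2, x=1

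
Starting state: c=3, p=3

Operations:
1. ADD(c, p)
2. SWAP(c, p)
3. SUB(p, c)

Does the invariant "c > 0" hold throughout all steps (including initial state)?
Yes

The invariant holds at every step.

State at each step:
Initial: c=3, p=3
After step 1: c=6, p=3
After step 2: c=3, p=6
After step 3: c=3, p=3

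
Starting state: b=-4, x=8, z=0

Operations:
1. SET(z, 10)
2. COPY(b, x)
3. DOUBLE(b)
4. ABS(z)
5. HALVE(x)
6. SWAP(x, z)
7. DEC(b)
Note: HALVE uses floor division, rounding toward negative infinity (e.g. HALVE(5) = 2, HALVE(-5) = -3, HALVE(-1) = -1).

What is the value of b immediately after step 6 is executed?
b = 16

Tracing b through execution:
Initial: b = -4
After step 1 (SET(z, 10)): b = -4
After step 2 (COPY(b, x)): b = 8
After step 3 (DOUBLE(b)): b = 16
After step 4 (ABS(z)): b = 16
After step 5 (HALVE(x)): b = 16
After step 6 (SWAP(x, z)): b = 16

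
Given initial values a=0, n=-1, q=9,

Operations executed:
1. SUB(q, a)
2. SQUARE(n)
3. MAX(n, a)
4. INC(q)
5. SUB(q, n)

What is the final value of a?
a = 0

Tracing execution:
Step 1: SUB(q, a) → a = 0
Step 2: SQUARE(n) → a = 0
Step 3: MAX(n, a) → a = 0
Step 4: INC(q) → a = 0
Step 5: SUB(q, n) → a = 0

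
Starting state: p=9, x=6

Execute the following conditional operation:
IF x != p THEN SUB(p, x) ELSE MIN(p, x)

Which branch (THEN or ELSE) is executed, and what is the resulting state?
Branch: THEN, Final state: p=3, x=6

Evaluating condition: x != p
x = 6, p = 9
Condition is True, so THEN branch executes
After SUB(p, x): p=3, x=6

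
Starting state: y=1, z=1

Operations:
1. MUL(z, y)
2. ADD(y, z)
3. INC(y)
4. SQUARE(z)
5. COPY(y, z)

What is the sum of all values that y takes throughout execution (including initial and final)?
11

Values of y at each step:
Initial: y = 1
After step 1: y = 1
After step 2: y = 2
After step 3: y = 3
After step 4: y = 3
After step 5: y = 1
Sum = 1 + 1 + 2 + 3 + 3 + 1 = 11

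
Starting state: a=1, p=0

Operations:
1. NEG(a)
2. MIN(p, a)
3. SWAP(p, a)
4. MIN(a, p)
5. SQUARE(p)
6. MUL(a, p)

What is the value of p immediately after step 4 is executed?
p = -1

Tracing p through execution:
Initial: p = 0
After step 1 (NEG(a)): p = 0
After step 2 (MIN(p, a)): p = -1
After step 3 (SWAP(p, a)): p = -1
After step 4 (MIN(a, p)): p = -1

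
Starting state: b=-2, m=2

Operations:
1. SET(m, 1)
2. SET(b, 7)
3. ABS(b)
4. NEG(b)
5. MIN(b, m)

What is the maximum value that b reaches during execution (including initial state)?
7

Values of b at each step:
Initial: b = -2
After step 1: b = -2
After step 2: b = 7 ← maximum
After step 3: b = 7
After step 4: b = -7
After step 5: b = -7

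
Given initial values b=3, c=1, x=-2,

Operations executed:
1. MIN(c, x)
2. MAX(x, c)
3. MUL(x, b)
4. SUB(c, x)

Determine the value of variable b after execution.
b = 3

Tracing execution:
Step 1: MIN(c, x) → b = 3
Step 2: MAX(x, c) → b = 3
Step 3: MUL(x, b) → b = 3
Step 4: SUB(c, x) → b = 3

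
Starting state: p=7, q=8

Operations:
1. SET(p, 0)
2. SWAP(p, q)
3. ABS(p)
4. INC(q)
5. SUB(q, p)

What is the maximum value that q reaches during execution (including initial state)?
8

Values of q at each step:
Initial: q = 8 ← maximum
After step 1: q = 8
After step 2: q = 0
After step 3: q = 0
After step 4: q = 1
After step 5: q = -7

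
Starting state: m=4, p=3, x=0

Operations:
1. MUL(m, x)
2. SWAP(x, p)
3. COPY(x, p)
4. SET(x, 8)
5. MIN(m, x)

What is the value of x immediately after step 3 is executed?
x = 0

Tracing x through execution:
Initial: x = 0
After step 1 (MUL(m, x)): x = 0
After step 2 (SWAP(x, p)): x = 3
After step 3 (COPY(x, p)): x = 0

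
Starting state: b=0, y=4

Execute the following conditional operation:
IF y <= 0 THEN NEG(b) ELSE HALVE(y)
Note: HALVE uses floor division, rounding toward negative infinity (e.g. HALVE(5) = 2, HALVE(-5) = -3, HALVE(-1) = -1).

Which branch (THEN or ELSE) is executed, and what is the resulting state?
Branch: ELSE, Final state: b=0, y=2

Evaluating condition: y <= 0
y = 4
Condition is False, so ELSE branch executes
After HALVE(y): b=0, y=2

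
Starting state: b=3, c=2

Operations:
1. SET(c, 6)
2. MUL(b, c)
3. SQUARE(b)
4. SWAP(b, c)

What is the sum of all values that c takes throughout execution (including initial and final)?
344

Values of c at each step:
Initial: c = 2
After step 1: c = 6
After step 2: c = 6
After step 3: c = 6
After step 4: c = 324
Sum = 2 + 6 + 6 + 6 + 324 = 344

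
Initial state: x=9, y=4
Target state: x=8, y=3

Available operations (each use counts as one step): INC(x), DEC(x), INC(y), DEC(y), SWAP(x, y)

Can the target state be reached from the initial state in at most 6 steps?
Yes

Path (2 steps): DEC(x) → DEC(y)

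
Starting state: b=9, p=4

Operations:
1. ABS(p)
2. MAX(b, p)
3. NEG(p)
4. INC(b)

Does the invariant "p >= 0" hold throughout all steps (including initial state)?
No, violated after step 3

The invariant is violated after step 3.

State at each step:
Initial: b=9, p=4
After step 1: b=9, p=4
After step 2: b=9, p=4
After step 3: b=9, p=-4
After step 4: b=10, p=-4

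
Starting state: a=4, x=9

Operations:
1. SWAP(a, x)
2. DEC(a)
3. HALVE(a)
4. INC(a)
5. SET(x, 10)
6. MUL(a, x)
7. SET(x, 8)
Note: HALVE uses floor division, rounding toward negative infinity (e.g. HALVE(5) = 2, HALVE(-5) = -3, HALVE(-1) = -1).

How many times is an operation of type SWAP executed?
1

Counting SWAP operations:
Step 1: SWAP(a, x) ← SWAP
Total: 1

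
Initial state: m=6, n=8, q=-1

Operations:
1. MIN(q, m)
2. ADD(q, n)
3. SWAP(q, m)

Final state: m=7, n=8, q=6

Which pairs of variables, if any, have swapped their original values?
None

Comparing initial and final values:
q: -1 → 6
n: 8 → 8
m: 6 → 7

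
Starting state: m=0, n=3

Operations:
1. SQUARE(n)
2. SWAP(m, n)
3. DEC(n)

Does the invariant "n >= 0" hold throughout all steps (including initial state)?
No, violated after step 3

The invariant is violated after step 3.

State at each step:
Initial: m=0, n=3
After step 1: m=0, n=9
After step 2: m=9, n=0
After step 3: m=9, n=-1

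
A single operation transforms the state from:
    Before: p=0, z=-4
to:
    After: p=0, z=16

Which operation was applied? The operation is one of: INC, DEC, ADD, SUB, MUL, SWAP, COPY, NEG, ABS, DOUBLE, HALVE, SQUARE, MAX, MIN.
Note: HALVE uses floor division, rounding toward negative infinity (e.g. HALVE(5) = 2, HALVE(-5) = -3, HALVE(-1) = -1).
SQUARE(z)

Analyzing the change:
Before: p=0, z=-4
After: p=0, z=16
Variable z changed from -4 to 16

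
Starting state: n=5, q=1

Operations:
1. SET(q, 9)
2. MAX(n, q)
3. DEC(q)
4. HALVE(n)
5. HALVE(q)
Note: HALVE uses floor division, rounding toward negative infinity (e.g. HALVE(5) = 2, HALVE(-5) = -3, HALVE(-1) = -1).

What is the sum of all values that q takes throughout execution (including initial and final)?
39

Values of q at each step:
Initial: q = 1
After step 1: q = 9
After step 2: q = 9
After step 3: q = 8
After step 4: q = 8
After step 5: q = 4
Sum = 1 + 9 + 9 + 8 + 8 + 4 = 39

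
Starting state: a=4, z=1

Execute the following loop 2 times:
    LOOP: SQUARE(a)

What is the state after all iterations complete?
a=256, z=1

Iteration trace:
Start: a=4, z=1
After iteration 1: a=16, z=1
After iteration 2: a=256, z=1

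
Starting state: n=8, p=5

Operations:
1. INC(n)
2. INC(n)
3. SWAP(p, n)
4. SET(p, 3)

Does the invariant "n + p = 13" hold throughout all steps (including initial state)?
No, violated after step 1

The invariant is violated after step 1.

State at each step:
Initial: n=8, p=5
After step 1: n=9, p=5
After step 2: n=10, p=5
After step 3: n=5, p=10
After step 4: n=5, p=3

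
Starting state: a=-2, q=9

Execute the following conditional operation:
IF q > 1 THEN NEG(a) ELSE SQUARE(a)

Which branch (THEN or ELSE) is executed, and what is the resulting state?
Branch: THEN, Final state: a=2, q=9

Evaluating condition: q > 1
q = 9
Condition is True, so THEN branch executes
After NEG(a): a=2, q=9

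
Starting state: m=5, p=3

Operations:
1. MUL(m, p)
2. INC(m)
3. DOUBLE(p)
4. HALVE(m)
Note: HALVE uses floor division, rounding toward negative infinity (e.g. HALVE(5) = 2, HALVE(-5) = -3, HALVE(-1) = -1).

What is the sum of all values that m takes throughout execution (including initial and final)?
60

Values of m at each step:
Initial: m = 5
After step 1: m = 15
After step 2: m = 16
After step 3: m = 16
After step 4: m = 8
Sum = 5 + 15 + 16 + 16 + 8 = 60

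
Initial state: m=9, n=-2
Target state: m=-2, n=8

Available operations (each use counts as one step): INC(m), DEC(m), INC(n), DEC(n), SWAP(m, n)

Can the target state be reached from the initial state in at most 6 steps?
Yes

Path (2 steps): DEC(m) → SWAP(m, n)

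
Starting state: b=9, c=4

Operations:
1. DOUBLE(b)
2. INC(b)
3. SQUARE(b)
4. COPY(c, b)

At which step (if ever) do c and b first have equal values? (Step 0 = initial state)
Step 4

c and b first become equal after step 4.

Comparing values at each step:
Initial: c=4, b=9
After step 1: c=4, b=18
After step 2: c=4, b=19
After step 3: c=4, b=361
After step 4: c=361, b=361 ← equal!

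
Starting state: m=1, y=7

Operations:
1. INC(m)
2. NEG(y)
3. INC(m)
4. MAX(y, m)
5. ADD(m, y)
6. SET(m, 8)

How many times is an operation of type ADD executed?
1

Counting ADD operations:
Step 5: ADD(m, y) ← ADD
Total: 1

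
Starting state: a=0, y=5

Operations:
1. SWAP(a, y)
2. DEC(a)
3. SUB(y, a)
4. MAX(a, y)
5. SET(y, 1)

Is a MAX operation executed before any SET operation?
Yes

First MAX: step 4
First SET: step 5
Since 4 < 5, MAX comes first.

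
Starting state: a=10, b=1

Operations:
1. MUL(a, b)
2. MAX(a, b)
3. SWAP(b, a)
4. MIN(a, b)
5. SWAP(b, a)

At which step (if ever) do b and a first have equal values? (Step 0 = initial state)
Never

b and a never become equal during execution.

Comparing values at each step:
Initial: b=1, a=10
After step 1: b=1, a=10
After step 2: b=1, a=10
After step 3: b=10, a=1
After step 4: b=10, a=1
After step 5: b=1, a=10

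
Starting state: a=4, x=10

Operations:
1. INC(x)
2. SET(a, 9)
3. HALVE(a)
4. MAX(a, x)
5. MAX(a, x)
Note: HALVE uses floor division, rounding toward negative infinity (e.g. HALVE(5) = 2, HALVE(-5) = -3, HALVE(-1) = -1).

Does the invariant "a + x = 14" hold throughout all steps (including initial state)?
No, violated after step 1

The invariant is violated after step 1.

State at each step:
Initial: a=4, x=10
After step 1: a=4, x=11
After step 2: a=9, x=11
After step 3: a=4, x=11
After step 4: a=11, x=11
After step 5: a=11, x=11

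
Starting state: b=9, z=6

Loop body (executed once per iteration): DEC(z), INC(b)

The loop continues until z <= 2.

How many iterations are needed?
4

Tracing iterations:
Initial: b=9, z=6
After iteration 1: b=10, z=5
After iteration 2: b=11, z=4
After iteration 3: b=12, z=3
After iteration 4: b=13, z=2
z <= 2 now holds, so the loop exits after 4 iterations.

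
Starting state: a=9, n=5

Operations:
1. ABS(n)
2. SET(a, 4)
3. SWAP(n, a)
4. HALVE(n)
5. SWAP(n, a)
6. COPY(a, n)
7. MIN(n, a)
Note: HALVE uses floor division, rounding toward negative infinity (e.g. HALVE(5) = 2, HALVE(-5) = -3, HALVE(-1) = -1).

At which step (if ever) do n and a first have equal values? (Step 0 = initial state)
Step 6

n and a first become equal after step 6.

Comparing values at each step:
Initial: n=5, a=9
After step 1: n=5, a=9
After step 2: n=5, a=4
After step 3: n=4, a=5
After step 4: n=2, a=5
After step 5: n=5, a=2
After step 6: n=5, a=5 ← equal!
After step 7: n=5, a=5 ← equal!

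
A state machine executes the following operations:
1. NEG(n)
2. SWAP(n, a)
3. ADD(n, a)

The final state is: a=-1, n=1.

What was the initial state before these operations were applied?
a=2, n=1

Working backwards:
Final state: a=-1, n=1
Before step 3 (ADD(n, a)): a=-1, n=2
Before step 2 (SWAP(n, a)): a=2, n=-1
Before step 1 (NEG(n)): a=2, n=1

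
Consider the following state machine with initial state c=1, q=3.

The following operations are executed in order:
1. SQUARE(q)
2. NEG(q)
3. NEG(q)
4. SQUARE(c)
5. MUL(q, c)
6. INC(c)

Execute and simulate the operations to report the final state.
{c: 2, q: 9}

Step-by-step execution:
Initial: c=1, q=3
After step 1 (SQUARE(q)): c=1, q=9
After step 2 (NEG(q)): c=1, q=-9
After step 3 (NEG(q)): c=1, q=9
After step 4 (SQUARE(c)): c=1, q=9
After step 5 (MUL(q, c)): c=1, q=9
After step 6 (INC(c)): c=2, q=9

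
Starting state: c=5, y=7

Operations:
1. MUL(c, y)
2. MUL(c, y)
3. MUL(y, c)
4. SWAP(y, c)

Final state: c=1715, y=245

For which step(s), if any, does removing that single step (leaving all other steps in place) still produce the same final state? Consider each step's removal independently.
None - removing any single step changes the final result

Testing removal of each single step:
Without step 1: final = c=245, y=35 (different)
Without step 2: final = c=245, y=35 (different)
Without step 3: final = c=7, y=245 (different)
Without step 4: final = c=245, y=1715 (different)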